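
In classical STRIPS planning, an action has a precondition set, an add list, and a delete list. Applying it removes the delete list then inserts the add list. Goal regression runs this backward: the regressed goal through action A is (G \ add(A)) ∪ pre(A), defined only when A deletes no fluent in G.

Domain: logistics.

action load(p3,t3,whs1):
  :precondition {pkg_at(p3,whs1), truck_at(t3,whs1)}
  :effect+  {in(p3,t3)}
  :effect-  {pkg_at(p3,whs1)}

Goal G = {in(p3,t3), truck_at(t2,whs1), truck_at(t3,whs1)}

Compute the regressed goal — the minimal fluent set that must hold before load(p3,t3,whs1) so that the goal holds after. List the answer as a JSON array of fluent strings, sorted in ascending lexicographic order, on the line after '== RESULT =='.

Compute (G \ add) ∪ pre:
  G ∩ del = {}  (empty — regression defined)
  G \ add = {in(p3,t3), truck_at(t2,whs1), truck_at(t3,whs1)} \ {in(p3,t3)} = {truck_at(t2,whs1), truck_at(t3,whs1)}
  ∪ pre   = {truck_at(t2,whs1), truck_at(t3,whs1)} ∪ {pkg_at(p3,whs1), truck_at(t3,whs1)}
          = {pkg_at(p3,whs1), truck_at(t2,whs1), truck_at(t3,whs1)}

== RESULT ==
["pkg_at(p3,whs1)", "truck_at(t2,whs1)", "truck_at(t3,whs1)"]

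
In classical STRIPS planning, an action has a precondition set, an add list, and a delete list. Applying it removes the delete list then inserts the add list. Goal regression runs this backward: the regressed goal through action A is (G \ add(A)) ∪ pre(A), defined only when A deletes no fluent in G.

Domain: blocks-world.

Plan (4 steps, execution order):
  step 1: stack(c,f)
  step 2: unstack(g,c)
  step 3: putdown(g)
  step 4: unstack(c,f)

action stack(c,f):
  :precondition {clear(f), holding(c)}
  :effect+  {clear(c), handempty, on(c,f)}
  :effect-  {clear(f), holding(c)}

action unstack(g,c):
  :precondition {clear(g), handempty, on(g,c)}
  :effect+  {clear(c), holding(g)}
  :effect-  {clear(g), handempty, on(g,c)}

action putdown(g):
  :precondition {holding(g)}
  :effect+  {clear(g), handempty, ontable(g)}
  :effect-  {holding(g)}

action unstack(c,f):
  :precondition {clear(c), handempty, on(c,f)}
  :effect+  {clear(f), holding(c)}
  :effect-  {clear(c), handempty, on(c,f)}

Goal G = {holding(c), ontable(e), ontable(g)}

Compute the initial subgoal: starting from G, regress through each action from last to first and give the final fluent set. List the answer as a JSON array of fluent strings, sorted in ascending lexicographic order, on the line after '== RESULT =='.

Regress step by step:
  through step 4 (unstack(c,f)): drop {holding(c)}, keep {ontable(e), ontable(g)}, require {clear(c), handempty, on(c,f)}
    → {clear(c), handempty, on(c,f), ontable(e), ontable(g)}
  through step 3 (putdown(g)): drop {handempty, ontable(g)}, keep {clear(c), on(c,f), ontable(e)}, require {holding(g)}
    → {clear(c), holding(g), on(c,f), ontable(e)}
  through step 2 (unstack(g,c)): drop {clear(c), holding(g)}, keep {on(c,f), ontable(e)}, require {clear(g), handempty, on(g,c)}
    → {clear(g), handempty, on(c,f), on(g,c), ontable(e)}
  through step 1 (stack(c,f)): drop {handempty, on(c,f)}, keep {clear(g), on(g,c), ontable(e)}, require {clear(f), holding(c)}
    → {clear(f), clear(g), holding(c), on(g,c), ontable(e)}

== RESULT ==
["clear(f)", "clear(g)", "holding(c)", "on(g,c)", "ontable(e)"]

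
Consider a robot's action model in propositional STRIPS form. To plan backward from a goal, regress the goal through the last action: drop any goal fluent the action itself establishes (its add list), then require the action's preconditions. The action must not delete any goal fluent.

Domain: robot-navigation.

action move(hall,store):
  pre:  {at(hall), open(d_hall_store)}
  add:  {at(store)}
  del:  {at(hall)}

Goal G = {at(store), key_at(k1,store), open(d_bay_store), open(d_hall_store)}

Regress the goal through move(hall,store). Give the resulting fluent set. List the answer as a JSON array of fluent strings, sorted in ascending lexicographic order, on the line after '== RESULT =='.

Regress:
  G ∩ del = {}  (empty — regression defined)
  G \ add = {at(store), key_at(k1,store), open(d_bay_store), open(d_hall_store)} \ {at(store)} = {key_at(k1,store), open(d_bay_store), open(d_hall_store)}
  ∪ pre   = {key_at(k1,store), open(d_bay_store), open(d_hall_store)} ∪ {at(hall), open(d_hall_store)}
          = {at(hall), key_at(k1,store), open(d_bay_store), open(d_hall_store)}

== RESULT ==
["at(hall)", "key_at(k1,store)", "open(d_bay_store)", "open(d_hall_store)"]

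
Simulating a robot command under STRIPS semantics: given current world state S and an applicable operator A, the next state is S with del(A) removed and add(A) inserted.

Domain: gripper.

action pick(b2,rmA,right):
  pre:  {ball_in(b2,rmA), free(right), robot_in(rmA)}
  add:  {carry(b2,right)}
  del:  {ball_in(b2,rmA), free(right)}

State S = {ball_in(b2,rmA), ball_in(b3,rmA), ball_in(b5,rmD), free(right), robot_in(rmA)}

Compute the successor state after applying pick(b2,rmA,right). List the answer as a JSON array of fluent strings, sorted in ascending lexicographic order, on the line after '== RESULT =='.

Compute (S \ del) ∪ add:
  pre ⊆ S: {ball_in(b2,rmA), free(right), robot_in(rmA)} ⊆ S  — applicable
  S \ del = {ball_in(b3,rmA), ball_in(b5,rmD), robot_in(rmA)}
  ∪ add   = {ball_in(b3,rmA), ball_in(b5,rmD), carry(b2,right), robot_in(rmA)}

== RESULT ==
["ball_in(b3,rmA)", "ball_in(b5,rmD)", "carry(b2,right)", "robot_in(rmA)"]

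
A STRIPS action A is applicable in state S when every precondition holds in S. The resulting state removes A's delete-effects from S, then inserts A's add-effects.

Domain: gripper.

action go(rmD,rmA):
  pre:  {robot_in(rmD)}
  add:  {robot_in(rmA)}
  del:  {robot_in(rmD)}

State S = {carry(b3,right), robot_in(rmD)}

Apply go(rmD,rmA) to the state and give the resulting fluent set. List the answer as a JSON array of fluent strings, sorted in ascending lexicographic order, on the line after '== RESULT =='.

Compute (S \ del) ∪ add:
  pre ⊆ S: {robot_in(rmD)} ⊆ S  — applicable
  S \ del = {carry(b3,right)}
  ∪ add   = {carry(b3,right), robot_in(rmA)}

== RESULT ==
["carry(b3,right)", "robot_in(rmA)"]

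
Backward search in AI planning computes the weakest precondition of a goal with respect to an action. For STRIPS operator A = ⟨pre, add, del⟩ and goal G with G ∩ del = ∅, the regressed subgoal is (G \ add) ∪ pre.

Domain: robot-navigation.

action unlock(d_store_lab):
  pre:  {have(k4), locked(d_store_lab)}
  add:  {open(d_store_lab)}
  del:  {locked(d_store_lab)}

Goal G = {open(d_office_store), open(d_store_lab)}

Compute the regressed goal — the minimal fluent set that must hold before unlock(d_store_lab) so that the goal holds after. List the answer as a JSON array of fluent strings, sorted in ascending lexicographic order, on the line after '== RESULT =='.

Regress:
  G ∩ del = {}  (empty — regression defined)
  G \ add = {open(d_office_store), open(d_store_lab)} \ {open(d_store_lab)} = {open(d_office_store)}
  ∪ pre   = {open(d_office_store)} ∪ {have(k4), locked(d_store_lab)}
          = {have(k4), locked(d_store_lab), open(d_office_store)}

== RESULT ==
["have(k4)", "locked(d_store_lab)", "open(d_office_store)"]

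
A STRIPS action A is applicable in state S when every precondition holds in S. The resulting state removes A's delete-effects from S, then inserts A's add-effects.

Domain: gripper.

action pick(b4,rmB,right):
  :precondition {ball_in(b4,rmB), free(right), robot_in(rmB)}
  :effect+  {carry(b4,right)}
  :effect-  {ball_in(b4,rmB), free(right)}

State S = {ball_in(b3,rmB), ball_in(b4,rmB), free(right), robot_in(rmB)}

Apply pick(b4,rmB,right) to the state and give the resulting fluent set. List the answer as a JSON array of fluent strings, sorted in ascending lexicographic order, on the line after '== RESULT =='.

Compute (S \ del) ∪ add:
  pre ⊆ S: {ball_in(b4,rmB), free(right), robot_in(rmB)} ⊆ S  — applicable
  S \ del = {ball_in(b3,rmB), robot_in(rmB)}
  ∪ add   = {ball_in(b3,rmB), carry(b4,right), robot_in(rmB)}

== RESULT ==
["ball_in(b3,rmB)", "carry(b4,right)", "robot_in(rmB)"]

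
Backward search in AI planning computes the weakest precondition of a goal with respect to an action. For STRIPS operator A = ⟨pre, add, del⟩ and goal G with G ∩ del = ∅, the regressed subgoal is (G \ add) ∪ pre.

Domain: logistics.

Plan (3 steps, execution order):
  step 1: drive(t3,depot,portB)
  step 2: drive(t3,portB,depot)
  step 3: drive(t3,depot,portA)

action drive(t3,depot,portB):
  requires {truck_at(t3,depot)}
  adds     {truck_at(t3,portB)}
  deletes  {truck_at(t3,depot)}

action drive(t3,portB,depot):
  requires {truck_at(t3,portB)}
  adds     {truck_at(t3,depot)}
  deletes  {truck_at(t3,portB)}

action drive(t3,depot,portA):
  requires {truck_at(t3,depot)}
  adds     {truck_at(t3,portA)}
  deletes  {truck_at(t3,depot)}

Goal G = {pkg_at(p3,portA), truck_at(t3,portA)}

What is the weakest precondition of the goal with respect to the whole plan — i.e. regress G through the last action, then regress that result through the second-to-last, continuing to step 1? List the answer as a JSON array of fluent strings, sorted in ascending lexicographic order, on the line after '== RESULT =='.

Work backward from the goal:
  through step 3 (drive(t3,depot,portA)): drop {truck_at(t3,portA)}, keep {pkg_at(p3,portA)}, require {truck_at(t3,depot)}
    → {pkg_at(p3,portA), truck_at(t3,depot)}
  through step 2 (drive(t3,portB,depot)): drop {truck_at(t3,depot)}, keep {pkg_at(p3,portA)}, require {truck_at(t3,portB)}
    → {pkg_at(p3,portA), truck_at(t3,portB)}
  through step 1 (drive(t3,depot,portB)): drop {truck_at(t3,portB)}, keep {pkg_at(p3,portA)}, require {truck_at(t3,depot)}
    → {pkg_at(p3,portA), truck_at(t3,depot)}

== RESULT ==
["pkg_at(p3,portA)", "truck_at(t3,depot)"]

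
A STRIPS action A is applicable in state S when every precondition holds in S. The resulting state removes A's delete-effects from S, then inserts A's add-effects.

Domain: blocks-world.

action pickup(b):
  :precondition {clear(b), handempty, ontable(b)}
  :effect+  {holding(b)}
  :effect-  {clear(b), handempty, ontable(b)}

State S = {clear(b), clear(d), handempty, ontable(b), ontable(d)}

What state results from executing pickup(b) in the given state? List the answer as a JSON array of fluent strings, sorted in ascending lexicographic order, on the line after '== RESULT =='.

Compute (S \ del) ∪ add:
  pre ⊆ S: {clear(b), handempty, ontable(b)} ⊆ S  — applicable
  S \ del = {clear(d), ontable(d)}
  ∪ add   = {clear(d), holding(b), ontable(d)}

== RESULT ==
["clear(d)", "holding(b)", "ontable(d)"]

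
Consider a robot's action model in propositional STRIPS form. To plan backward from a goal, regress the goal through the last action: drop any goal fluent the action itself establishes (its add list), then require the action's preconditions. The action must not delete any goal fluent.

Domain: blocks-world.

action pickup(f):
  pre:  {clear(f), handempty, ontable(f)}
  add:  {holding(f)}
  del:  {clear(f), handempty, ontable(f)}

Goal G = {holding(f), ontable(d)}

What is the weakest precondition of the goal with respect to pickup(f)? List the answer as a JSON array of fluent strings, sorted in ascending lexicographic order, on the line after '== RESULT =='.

Regress:
  G ∩ del = {}  (empty — regression defined)
  G \ add = {holding(f), ontable(d)} \ {holding(f)} = {ontable(d)}
  ∪ pre   = {ontable(d)} ∪ {clear(f), handempty, ontable(f)}
          = {clear(f), handempty, ontable(d), ontable(f)}

== RESULT ==
["clear(f)", "handempty", "ontable(d)", "ontable(f)"]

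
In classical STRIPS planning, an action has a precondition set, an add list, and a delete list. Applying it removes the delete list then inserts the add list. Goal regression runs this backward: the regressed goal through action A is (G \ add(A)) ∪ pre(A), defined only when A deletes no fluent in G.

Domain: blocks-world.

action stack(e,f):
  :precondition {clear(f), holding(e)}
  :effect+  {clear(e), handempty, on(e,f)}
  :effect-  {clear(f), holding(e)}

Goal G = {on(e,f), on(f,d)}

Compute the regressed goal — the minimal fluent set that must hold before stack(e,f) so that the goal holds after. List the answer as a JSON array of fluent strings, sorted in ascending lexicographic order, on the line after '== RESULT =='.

Compute (G \ add) ∪ pre:
  G ∩ del = {}  (empty — regression defined)
  G \ add = {on(e,f), on(f,d)} \ {clear(e), handempty, on(e,f)} = {on(f,d)}
  ∪ pre   = {on(f,d)} ∪ {clear(f), holding(e)}
          = {clear(f), holding(e), on(f,d)}

== RESULT ==
["clear(f)", "holding(e)", "on(f,d)"]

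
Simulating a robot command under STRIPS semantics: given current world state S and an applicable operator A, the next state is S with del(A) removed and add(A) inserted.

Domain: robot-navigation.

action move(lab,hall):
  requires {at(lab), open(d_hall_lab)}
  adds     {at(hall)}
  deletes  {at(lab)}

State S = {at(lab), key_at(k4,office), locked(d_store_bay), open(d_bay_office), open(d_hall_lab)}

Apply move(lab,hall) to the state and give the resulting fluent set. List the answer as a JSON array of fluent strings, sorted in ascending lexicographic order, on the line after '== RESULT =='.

Compute (S \ del) ∪ add:
  pre ⊆ S: {at(lab), open(d_hall_lab)} ⊆ S  — applicable
  S \ del = {key_at(k4,office), locked(d_store_bay), open(d_bay_office), open(d_hall_lab)}
  ∪ add   = {at(hall), key_at(k4,office), locked(d_store_bay), open(d_bay_office), open(d_hall_lab)}

== RESULT ==
["at(hall)", "key_at(k4,office)", "locked(d_store_bay)", "open(d_bay_office)", "open(d_hall_lab)"]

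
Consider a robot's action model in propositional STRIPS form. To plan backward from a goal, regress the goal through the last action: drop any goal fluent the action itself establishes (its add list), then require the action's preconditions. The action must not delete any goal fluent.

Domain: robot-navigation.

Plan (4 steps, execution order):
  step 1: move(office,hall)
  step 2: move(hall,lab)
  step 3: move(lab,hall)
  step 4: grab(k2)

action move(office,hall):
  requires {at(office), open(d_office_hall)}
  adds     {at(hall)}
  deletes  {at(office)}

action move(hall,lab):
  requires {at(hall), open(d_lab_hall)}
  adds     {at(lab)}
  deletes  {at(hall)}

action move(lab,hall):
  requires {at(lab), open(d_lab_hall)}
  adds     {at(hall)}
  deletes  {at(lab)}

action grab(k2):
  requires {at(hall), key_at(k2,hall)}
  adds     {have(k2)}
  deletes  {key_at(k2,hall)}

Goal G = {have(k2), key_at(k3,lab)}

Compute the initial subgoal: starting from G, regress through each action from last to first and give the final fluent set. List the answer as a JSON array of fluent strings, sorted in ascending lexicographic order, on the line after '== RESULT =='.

Regress step by step:
  through step 4 (grab(k2)): drop {have(k2)}, keep {key_at(k3,lab)}, require {at(hall), key_at(k2,hall)}
    → {at(hall), key_at(k2,hall), key_at(k3,lab)}
  through step 3 (move(lab,hall)): drop {at(hall)}, keep {key_at(k2,hall), key_at(k3,lab)}, require {at(lab), open(d_lab_hall)}
    → {at(lab), key_at(k2,hall), key_at(k3,lab), open(d_lab_hall)}
  through step 2 (move(hall,lab)): drop {at(lab)}, keep {key_at(k2,hall), key_at(k3,lab), open(d_lab_hall)}, require {at(hall), open(d_lab_hall)}
    → {at(hall), key_at(k2,hall), key_at(k3,lab), open(d_lab_hall)}
  through step 1 (move(office,hall)): drop {at(hall)}, keep {key_at(k2,hall), key_at(k3,lab), open(d_lab_hall)}, require {at(office), open(d_office_hall)}
    → {at(office), key_at(k2,hall), key_at(k3,lab), open(d_lab_hall), open(d_office_hall)}

== RESULT ==
["at(office)", "key_at(k2,hall)", "key_at(k3,lab)", "open(d_lab_hall)", "open(d_office_hall)"]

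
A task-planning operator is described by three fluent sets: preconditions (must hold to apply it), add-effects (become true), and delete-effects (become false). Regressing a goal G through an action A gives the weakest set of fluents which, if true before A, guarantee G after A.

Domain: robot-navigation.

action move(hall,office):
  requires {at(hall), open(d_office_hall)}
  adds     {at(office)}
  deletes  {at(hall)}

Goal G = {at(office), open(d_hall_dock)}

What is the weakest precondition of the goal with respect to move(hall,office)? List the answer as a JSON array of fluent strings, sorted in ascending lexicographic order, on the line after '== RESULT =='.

Compute (G \ add) ∪ pre:
  G ∩ del = {}  (empty — regression defined)
  G \ add = {at(office), open(d_hall_dock)} \ {at(office)} = {open(d_hall_dock)}
  ∪ pre   = {open(d_hall_dock)} ∪ {at(hall), open(d_office_hall)}
          = {at(hall), open(d_hall_dock), open(d_office_hall)}

== RESULT ==
["at(hall)", "open(d_hall_dock)", "open(d_office_hall)"]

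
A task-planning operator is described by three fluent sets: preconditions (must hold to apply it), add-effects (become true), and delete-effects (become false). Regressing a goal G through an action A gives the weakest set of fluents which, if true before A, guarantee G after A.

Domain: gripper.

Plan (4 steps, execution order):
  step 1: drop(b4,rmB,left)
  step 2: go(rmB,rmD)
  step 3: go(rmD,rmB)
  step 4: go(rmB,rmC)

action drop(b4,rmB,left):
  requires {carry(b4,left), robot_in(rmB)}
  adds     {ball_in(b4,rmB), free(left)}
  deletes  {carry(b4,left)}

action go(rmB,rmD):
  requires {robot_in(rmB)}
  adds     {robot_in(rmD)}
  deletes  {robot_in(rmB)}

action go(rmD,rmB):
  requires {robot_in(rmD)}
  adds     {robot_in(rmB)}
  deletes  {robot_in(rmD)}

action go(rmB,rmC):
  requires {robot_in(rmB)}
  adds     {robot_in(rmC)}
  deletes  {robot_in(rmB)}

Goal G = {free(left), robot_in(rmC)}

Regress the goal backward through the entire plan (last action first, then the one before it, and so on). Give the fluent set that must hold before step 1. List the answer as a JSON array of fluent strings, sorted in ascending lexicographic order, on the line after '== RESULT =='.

Work backward from the goal:
  through step 4 (go(rmB,rmC)): drop {robot_in(rmC)}, keep {free(left)}, require {robot_in(rmB)}
    → {free(left), robot_in(rmB)}
  through step 3 (go(rmD,rmB)): drop {robot_in(rmB)}, keep {free(left)}, require {robot_in(rmD)}
    → {free(left), robot_in(rmD)}
  through step 2 (go(rmB,rmD)): drop {robot_in(rmD)}, keep {free(left)}, require {robot_in(rmB)}
    → {free(left), robot_in(rmB)}
  through step 1 (drop(b4,rmB,left)): drop {free(left)}, keep {robot_in(rmB)}, require {carry(b4,left), robot_in(rmB)}
    → {carry(b4,left), robot_in(rmB)}

== RESULT ==
["carry(b4,left)", "robot_in(rmB)"]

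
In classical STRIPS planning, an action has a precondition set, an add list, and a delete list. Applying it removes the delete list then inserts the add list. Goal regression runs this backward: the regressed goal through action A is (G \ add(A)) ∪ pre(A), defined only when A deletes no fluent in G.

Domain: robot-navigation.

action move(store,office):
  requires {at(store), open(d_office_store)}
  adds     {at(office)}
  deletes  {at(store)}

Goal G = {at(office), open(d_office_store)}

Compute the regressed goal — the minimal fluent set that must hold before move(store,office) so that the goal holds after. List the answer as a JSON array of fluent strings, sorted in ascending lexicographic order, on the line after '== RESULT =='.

Regress:
  G ∩ del = {}  (empty — regression defined)
  G \ add = {at(office), open(d_office_store)} \ {at(office)} = {open(d_office_store)}
  ∪ pre   = {open(d_office_store)} ∪ {at(store), open(d_office_store)}
          = {at(store), open(d_office_store)}

== RESULT ==
["at(store)", "open(d_office_store)"]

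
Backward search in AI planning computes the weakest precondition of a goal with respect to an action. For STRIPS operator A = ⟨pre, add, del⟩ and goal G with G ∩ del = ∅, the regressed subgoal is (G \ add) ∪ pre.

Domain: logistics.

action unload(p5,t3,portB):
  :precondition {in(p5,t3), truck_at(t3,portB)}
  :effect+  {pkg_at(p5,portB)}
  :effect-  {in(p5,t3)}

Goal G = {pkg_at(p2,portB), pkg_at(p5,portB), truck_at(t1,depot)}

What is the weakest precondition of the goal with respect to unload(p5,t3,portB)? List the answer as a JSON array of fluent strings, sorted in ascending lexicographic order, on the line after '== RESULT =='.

Compute (G \ add) ∪ pre:
  G ∩ del = {}  (empty — regression defined)
  G \ add = {pkg_at(p2,portB), pkg_at(p5,portB), truck_at(t1,depot)} \ {pkg_at(p5,portB)} = {pkg_at(p2,portB), truck_at(t1,depot)}
  ∪ pre   = {pkg_at(p2,portB), truck_at(t1,depot)} ∪ {in(p5,t3), truck_at(t3,portB)}
          = {in(p5,t3), pkg_at(p2,portB), truck_at(t1,depot), truck_at(t3,portB)}

== RESULT ==
["in(p5,t3)", "pkg_at(p2,portB)", "truck_at(t1,depot)", "truck_at(t3,portB)"]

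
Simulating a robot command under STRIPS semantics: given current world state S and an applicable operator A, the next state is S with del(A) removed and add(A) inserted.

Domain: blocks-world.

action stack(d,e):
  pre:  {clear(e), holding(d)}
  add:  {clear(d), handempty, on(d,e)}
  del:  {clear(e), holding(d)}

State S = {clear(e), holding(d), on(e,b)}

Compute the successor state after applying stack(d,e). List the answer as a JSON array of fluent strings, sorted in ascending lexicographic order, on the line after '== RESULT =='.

Progress:
  pre ⊆ S: {clear(e), holding(d)} ⊆ S  — applicable
  S \ del = {on(e,b)}
  ∪ add   = {clear(d), handempty, on(d,e), on(e,b)}

== RESULT ==
["clear(d)", "handempty", "on(d,e)", "on(e,b)"]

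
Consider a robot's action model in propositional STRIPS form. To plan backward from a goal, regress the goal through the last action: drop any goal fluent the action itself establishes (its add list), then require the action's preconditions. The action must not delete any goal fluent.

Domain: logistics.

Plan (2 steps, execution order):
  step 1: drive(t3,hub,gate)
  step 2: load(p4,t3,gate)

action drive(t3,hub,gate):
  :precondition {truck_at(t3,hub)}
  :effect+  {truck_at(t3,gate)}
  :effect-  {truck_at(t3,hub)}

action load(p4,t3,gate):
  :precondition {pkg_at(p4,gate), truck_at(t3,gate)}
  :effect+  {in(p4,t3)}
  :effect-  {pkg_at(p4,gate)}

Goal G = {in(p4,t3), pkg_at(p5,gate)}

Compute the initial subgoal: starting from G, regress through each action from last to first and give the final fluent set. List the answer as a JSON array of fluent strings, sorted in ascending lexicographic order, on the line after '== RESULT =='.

Regress step by step:
  through step 2 (load(p4,t3,gate)): drop {in(p4,t3)}, keep {pkg_at(p5,gate)}, require {pkg_at(p4,gate), truck_at(t3,gate)}
    → {pkg_at(p4,gate), pkg_at(p5,gate), truck_at(t3,gate)}
  through step 1 (drive(t3,hub,gate)): drop {truck_at(t3,gate)}, keep {pkg_at(p4,gate), pkg_at(p5,gate)}, require {truck_at(t3,hub)}
    → {pkg_at(p4,gate), pkg_at(p5,gate), truck_at(t3,hub)}

== RESULT ==
["pkg_at(p4,gate)", "pkg_at(p5,gate)", "truck_at(t3,hub)"]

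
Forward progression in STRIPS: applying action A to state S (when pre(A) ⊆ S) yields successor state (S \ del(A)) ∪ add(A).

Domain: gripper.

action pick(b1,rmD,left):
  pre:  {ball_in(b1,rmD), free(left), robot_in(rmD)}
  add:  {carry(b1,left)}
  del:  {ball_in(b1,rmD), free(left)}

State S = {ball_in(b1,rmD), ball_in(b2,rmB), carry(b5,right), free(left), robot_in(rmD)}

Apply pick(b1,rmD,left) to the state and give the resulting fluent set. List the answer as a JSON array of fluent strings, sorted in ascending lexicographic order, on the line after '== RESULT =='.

Progress:
  pre ⊆ S: {ball_in(b1,rmD), free(left), robot_in(rmD)} ⊆ S  — applicable
  S \ del = {ball_in(b2,rmB), carry(b5,right), robot_in(rmD)}
  ∪ add   = {ball_in(b2,rmB), carry(b1,left), carry(b5,right), robot_in(rmD)}

== RESULT ==
["ball_in(b2,rmB)", "carry(b1,left)", "carry(b5,right)", "robot_in(rmD)"]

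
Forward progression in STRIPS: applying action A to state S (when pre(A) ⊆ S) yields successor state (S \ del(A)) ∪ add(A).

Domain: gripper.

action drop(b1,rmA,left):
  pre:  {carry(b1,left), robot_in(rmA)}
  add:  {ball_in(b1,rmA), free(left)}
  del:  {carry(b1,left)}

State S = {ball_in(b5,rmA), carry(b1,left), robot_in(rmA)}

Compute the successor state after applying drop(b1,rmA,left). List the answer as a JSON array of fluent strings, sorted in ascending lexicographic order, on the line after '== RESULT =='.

Compute (S \ del) ∪ add:
  pre ⊆ S: {carry(b1,left), robot_in(rmA)} ⊆ S  — applicable
  S \ del = {ball_in(b5,rmA), robot_in(rmA)}
  ∪ add   = {ball_in(b1,rmA), ball_in(b5,rmA), free(left), robot_in(rmA)}

== RESULT ==
["ball_in(b1,rmA)", "ball_in(b5,rmA)", "free(left)", "robot_in(rmA)"]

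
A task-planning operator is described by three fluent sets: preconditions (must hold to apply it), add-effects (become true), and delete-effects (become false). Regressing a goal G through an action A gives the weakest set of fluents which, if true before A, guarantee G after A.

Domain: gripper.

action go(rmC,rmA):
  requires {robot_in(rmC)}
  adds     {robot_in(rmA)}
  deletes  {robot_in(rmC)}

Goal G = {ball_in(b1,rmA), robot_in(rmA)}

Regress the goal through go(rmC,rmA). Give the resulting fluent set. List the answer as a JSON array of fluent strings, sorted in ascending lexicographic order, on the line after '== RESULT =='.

Regress:
  G ∩ del = {}  (empty — regression defined)
  G \ add = {ball_in(b1,rmA), robot_in(rmA)} \ {robot_in(rmA)} = {ball_in(b1,rmA)}
  ∪ pre   = {ball_in(b1,rmA)} ∪ {robot_in(rmC)}
          = {ball_in(b1,rmA), robot_in(rmC)}

== RESULT ==
["ball_in(b1,rmA)", "robot_in(rmC)"]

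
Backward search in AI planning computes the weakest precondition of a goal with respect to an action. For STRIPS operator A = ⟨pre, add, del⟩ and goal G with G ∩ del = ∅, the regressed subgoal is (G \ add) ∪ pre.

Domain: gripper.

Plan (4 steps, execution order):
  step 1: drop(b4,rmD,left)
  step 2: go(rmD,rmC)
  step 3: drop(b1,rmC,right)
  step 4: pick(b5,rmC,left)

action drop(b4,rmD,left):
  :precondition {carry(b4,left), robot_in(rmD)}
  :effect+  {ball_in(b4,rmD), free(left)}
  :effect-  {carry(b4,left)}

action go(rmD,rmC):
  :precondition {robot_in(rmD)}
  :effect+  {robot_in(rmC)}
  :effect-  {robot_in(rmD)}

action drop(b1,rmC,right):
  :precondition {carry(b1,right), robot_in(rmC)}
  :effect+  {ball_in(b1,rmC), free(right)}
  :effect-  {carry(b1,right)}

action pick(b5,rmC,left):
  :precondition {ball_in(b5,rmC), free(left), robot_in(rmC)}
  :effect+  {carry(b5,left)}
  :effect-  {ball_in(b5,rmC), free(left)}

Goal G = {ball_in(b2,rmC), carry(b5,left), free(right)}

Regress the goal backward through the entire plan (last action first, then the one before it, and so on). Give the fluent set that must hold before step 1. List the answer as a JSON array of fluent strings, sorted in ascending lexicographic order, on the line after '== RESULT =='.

Regress step by step:
  through step 4 (pick(b5,rmC,left)): drop {carry(b5,left)}, keep {ball_in(b2,rmC), free(right)}, require {ball_in(b5,rmC), free(left), robot_in(rmC)}
    → {ball_in(b2,rmC), ball_in(b5,rmC), free(left), free(right), robot_in(rmC)}
  through step 3 (drop(b1,rmC,right)): drop {free(right)}, keep {ball_in(b2,rmC), ball_in(b5,rmC), free(left), robot_in(rmC)}, require {carry(b1,right), robot_in(rmC)}
    → {ball_in(b2,rmC), ball_in(b5,rmC), carry(b1,right), free(left), robot_in(rmC)}
  through step 2 (go(rmD,rmC)): drop {robot_in(rmC)}, keep {ball_in(b2,rmC), ball_in(b5,rmC), carry(b1,right), free(left)}, require {robot_in(rmD)}
    → {ball_in(b2,rmC), ball_in(b5,rmC), carry(b1,right), free(left), robot_in(rmD)}
  through step 1 (drop(b4,rmD,left)): drop {free(left)}, keep {ball_in(b2,rmC), ball_in(b5,rmC), carry(b1,right), robot_in(rmD)}, require {carry(b4,left), robot_in(rmD)}
    → {ball_in(b2,rmC), ball_in(b5,rmC), carry(b1,right), carry(b4,left), robot_in(rmD)}

== RESULT ==
["ball_in(b2,rmC)", "ball_in(b5,rmC)", "carry(b1,right)", "carry(b4,left)", "robot_in(rmD)"]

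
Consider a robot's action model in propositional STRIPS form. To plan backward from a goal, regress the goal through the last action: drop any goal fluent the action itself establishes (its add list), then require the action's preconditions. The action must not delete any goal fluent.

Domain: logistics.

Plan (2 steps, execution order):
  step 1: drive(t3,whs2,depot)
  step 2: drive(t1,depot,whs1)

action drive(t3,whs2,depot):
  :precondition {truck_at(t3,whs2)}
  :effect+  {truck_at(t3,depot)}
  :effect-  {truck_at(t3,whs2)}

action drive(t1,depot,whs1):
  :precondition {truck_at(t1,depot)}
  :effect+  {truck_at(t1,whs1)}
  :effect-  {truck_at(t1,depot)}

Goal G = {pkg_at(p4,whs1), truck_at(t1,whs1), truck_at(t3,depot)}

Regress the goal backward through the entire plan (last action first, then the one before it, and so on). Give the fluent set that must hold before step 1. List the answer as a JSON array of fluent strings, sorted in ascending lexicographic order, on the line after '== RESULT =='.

Regress step by step:
  through step 2 (drive(t1,depot,whs1)): drop {truck_at(t1,whs1)}, keep {pkg_at(p4,whs1), truck_at(t3,depot)}, require {truck_at(t1,depot)}
    → {pkg_at(p4,whs1), truck_at(t1,depot), truck_at(t3,depot)}
  through step 1 (drive(t3,whs2,depot)): drop {truck_at(t3,depot)}, keep {pkg_at(p4,whs1), truck_at(t1,depot)}, require {truck_at(t3,whs2)}
    → {pkg_at(p4,whs1), truck_at(t1,depot), truck_at(t3,whs2)}

== RESULT ==
["pkg_at(p4,whs1)", "truck_at(t1,depot)", "truck_at(t3,whs2)"]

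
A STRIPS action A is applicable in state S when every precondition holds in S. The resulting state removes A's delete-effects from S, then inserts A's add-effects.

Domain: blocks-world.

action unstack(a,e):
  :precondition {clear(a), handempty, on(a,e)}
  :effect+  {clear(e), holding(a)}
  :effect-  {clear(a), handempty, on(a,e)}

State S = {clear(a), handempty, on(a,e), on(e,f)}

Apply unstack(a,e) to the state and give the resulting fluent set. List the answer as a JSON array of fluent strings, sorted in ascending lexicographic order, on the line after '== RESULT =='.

Compute (S \ del) ∪ add:
  pre ⊆ S: {clear(a), handempty, on(a,e)} ⊆ S  — applicable
  S \ del = {on(e,f)}
  ∪ add   = {clear(e), holding(a), on(e,f)}

== RESULT ==
["clear(e)", "holding(a)", "on(e,f)"]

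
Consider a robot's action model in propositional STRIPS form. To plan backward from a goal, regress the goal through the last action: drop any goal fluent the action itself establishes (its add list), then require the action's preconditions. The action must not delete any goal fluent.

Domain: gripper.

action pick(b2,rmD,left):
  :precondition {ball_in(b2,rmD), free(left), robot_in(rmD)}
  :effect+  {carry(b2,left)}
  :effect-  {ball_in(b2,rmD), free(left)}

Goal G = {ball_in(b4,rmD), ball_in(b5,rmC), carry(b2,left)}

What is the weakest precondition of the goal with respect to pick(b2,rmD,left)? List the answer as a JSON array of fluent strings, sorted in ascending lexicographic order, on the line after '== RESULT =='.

Compute (G \ add) ∪ pre:
  G ∩ del = {}  (empty — regression defined)
  G \ add = {ball_in(b4,rmD), ball_in(b5,rmC), carry(b2,left)} \ {carry(b2,left)} = {ball_in(b4,rmD), ball_in(b5,rmC)}
  ∪ pre   = {ball_in(b4,rmD), ball_in(b5,rmC)} ∪ {ball_in(b2,rmD), free(left), robot_in(rmD)}
          = {ball_in(b2,rmD), ball_in(b4,rmD), ball_in(b5,rmC), free(left), robot_in(rmD)}

== RESULT ==
["ball_in(b2,rmD)", "ball_in(b4,rmD)", "ball_in(b5,rmC)", "free(left)", "robot_in(rmD)"]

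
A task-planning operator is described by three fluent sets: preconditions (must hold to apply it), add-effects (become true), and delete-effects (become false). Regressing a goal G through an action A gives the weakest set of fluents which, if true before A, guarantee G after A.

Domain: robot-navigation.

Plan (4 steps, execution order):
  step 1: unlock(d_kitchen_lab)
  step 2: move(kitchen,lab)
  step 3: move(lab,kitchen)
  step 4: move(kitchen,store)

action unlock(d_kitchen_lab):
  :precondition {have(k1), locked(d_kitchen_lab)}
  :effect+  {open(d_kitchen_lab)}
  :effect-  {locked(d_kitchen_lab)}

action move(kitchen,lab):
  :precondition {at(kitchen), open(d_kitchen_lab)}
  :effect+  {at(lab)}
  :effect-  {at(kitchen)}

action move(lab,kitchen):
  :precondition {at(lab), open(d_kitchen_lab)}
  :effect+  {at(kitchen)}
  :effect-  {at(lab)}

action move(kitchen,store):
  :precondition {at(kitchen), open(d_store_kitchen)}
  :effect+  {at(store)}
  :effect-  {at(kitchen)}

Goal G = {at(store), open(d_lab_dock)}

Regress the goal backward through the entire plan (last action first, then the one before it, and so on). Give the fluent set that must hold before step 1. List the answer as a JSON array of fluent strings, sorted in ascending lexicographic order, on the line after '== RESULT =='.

Regress step by step:
  through step 4 (move(kitchen,store)): drop {at(store)}, keep {open(d_lab_dock)}, require {at(kitchen), open(d_store_kitchen)}
    → {at(kitchen), open(d_lab_dock), open(d_store_kitchen)}
  through step 3 (move(lab,kitchen)): drop {at(kitchen)}, keep {open(d_lab_dock), open(d_store_kitchen)}, require {at(lab), open(d_kitchen_lab)}
    → {at(lab), open(d_kitchen_lab), open(d_lab_dock), open(d_store_kitchen)}
  through step 2 (move(kitchen,lab)): drop {at(lab)}, keep {open(d_kitchen_lab), open(d_lab_dock), open(d_store_kitchen)}, require {at(kitchen), open(d_kitchen_lab)}
    → {at(kitchen), open(d_kitchen_lab), open(d_lab_dock), open(d_store_kitchen)}
  through step 1 (unlock(d_kitchen_lab)): drop {open(d_kitchen_lab)}, keep {at(kitchen), open(d_lab_dock), open(d_store_kitchen)}, require {have(k1), locked(d_kitchen_lab)}
    → {at(kitchen), have(k1), locked(d_kitchen_lab), open(d_lab_dock), open(d_store_kitchen)}

== RESULT ==
["at(kitchen)", "have(k1)", "locked(d_kitchen_lab)", "open(d_lab_dock)", "open(d_store_kitchen)"]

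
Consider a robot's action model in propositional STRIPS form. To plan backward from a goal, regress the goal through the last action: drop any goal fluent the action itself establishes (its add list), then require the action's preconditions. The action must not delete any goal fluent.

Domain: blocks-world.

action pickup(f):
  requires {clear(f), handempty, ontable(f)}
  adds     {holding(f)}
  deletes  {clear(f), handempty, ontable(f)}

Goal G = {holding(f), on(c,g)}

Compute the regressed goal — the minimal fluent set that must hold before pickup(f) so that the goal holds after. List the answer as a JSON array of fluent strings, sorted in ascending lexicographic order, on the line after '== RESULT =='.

Regress:
  G ∩ del = {}  (empty — regression defined)
  G \ add = {holding(f), on(c,g)} \ {holding(f)} = {on(c,g)}
  ∪ pre   = {on(c,g)} ∪ {clear(f), handempty, ontable(f)}
          = {clear(f), handempty, on(c,g), ontable(f)}

== RESULT ==
["clear(f)", "handempty", "on(c,g)", "ontable(f)"]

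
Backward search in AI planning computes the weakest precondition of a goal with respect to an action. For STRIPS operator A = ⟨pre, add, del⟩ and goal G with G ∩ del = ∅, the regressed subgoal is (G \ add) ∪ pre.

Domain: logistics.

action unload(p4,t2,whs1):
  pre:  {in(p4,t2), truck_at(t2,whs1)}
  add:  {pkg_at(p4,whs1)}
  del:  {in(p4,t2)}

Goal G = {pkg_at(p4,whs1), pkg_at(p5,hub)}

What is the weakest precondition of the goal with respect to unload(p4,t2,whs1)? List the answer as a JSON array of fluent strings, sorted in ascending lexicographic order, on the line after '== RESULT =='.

Regress:
  G ∩ del = {}  (empty — regression defined)
  G \ add = {pkg_at(p4,whs1), pkg_at(p5,hub)} \ {pkg_at(p4,whs1)} = {pkg_at(p5,hub)}
  ∪ pre   = {pkg_at(p5,hub)} ∪ {in(p4,t2), truck_at(t2,whs1)}
          = {in(p4,t2), pkg_at(p5,hub), truck_at(t2,whs1)}

== RESULT ==
["in(p4,t2)", "pkg_at(p5,hub)", "truck_at(t2,whs1)"]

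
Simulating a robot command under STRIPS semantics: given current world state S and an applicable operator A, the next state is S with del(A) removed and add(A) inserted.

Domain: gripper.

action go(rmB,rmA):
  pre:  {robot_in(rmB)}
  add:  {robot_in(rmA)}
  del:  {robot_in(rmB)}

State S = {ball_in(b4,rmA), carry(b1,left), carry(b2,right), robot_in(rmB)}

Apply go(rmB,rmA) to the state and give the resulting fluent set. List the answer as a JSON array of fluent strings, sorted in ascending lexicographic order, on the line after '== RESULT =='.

Progress:
  pre ⊆ S: {robot_in(rmB)} ⊆ S  — applicable
  S \ del = {ball_in(b4,rmA), carry(b1,left), carry(b2,right)}
  ∪ add   = {ball_in(b4,rmA), carry(b1,left), carry(b2,right), robot_in(rmA)}

== RESULT ==
["ball_in(b4,rmA)", "carry(b1,left)", "carry(b2,right)", "robot_in(rmA)"]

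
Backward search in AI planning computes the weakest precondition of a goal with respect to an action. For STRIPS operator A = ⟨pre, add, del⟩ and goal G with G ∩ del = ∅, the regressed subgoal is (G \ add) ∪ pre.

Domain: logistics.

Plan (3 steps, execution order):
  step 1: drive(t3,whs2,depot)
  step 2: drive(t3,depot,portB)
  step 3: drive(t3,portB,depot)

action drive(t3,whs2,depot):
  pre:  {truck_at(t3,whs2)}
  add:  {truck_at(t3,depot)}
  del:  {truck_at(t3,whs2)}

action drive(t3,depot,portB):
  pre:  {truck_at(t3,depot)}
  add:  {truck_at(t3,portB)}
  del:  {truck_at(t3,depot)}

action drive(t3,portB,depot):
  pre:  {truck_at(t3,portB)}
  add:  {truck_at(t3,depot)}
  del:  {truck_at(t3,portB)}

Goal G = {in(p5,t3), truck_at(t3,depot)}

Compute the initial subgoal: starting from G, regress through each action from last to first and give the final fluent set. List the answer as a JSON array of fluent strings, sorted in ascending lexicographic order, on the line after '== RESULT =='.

Work backward from the goal:
  through step 3 (drive(t3,portB,depot)): drop {truck_at(t3,depot)}, keep {in(p5,t3)}, require {truck_at(t3,portB)}
    → {in(p5,t3), truck_at(t3,portB)}
  through step 2 (drive(t3,depot,portB)): drop {truck_at(t3,portB)}, keep {in(p5,t3)}, require {truck_at(t3,depot)}
    → {in(p5,t3), truck_at(t3,depot)}
  through step 1 (drive(t3,whs2,depot)): drop {truck_at(t3,depot)}, keep {in(p5,t3)}, require {truck_at(t3,whs2)}
    → {in(p5,t3), truck_at(t3,whs2)}

== RESULT ==
["in(p5,t3)", "truck_at(t3,whs2)"]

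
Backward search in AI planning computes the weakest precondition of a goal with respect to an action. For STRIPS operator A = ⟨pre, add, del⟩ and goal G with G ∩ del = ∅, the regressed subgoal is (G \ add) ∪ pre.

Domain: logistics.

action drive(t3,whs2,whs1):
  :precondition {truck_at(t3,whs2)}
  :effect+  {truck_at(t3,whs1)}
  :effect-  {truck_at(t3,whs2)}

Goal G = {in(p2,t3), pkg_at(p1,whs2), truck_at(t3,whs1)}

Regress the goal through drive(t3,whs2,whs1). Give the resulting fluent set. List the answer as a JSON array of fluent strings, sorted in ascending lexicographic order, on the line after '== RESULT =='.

Compute (G \ add) ∪ pre:
  G ∩ del = {}  (empty — regression defined)
  G \ add = {in(p2,t3), pkg_at(p1,whs2), truck_at(t3,whs1)} \ {truck_at(t3,whs1)} = {in(p2,t3), pkg_at(p1,whs2)}
  ∪ pre   = {in(p2,t3), pkg_at(p1,whs2)} ∪ {truck_at(t3,whs2)}
          = {in(p2,t3), pkg_at(p1,whs2), truck_at(t3,whs2)}

== RESULT ==
["in(p2,t3)", "pkg_at(p1,whs2)", "truck_at(t3,whs2)"]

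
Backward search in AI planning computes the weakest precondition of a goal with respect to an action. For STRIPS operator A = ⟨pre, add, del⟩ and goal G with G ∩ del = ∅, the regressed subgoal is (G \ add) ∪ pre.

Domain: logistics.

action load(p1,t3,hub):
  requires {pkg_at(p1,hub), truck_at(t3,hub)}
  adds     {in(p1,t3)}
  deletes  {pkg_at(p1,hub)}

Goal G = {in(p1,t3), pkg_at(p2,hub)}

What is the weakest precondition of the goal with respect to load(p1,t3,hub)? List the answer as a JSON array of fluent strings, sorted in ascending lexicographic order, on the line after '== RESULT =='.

Regress:
  G ∩ del = {}  (empty — regression defined)
  G \ add = {in(p1,t3), pkg_at(p2,hub)} \ {in(p1,t3)} = {pkg_at(p2,hub)}
  ∪ pre   = {pkg_at(p2,hub)} ∪ {pkg_at(p1,hub), truck_at(t3,hub)}
          = {pkg_at(p1,hub), pkg_at(p2,hub), truck_at(t3,hub)}

== RESULT ==
["pkg_at(p1,hub)", "pkg_at(p2,hub)", "truck_at(t3,hub)"]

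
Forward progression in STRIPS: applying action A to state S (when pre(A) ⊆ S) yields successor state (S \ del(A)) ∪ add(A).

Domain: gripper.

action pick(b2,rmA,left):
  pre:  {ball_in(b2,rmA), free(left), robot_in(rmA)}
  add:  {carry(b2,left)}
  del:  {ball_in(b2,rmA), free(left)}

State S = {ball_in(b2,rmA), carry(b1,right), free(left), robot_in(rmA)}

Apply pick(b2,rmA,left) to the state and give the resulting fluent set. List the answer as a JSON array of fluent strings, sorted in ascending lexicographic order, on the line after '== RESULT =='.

Compute (S \ del) ∪ add:
  pre ⊆ S: {ball_in(b2,rmA), free(left), robot_in(rmA)} ⊆ S  — applicable
  S \ del = {carry(b1,right), robot_in(rmA)}
  ∪ add   = {carry(b1,right), carry(b2,left), robot_in(rmA)}

== RESULT ==
["carry(b1,right)", "carry(b2,left)", "robot_in(rmA)"]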